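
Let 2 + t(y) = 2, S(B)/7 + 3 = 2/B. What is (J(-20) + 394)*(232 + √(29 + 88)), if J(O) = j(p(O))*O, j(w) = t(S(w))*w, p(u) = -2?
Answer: 91408 + 1182*√13 ≈ 95670.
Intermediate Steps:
S(B) = -21 + 14/B (S(B) = -21 + 7*(2/B) = -21 + 14/B)
t(y) = 0 (t(y) = -2 + 2 = 0)
j(w) = 0 (j(w) = 0*w = 0)
J(O) = 0 (J(O) = 0*O = 0)
(J(-20) + 394)*(232 + √(29 + 88)) = (0 + 394)*(232 + √(29 + 88)) = 394*(232 + √117) = 394*(232 + 3*√13) = 91408 + 1182*√13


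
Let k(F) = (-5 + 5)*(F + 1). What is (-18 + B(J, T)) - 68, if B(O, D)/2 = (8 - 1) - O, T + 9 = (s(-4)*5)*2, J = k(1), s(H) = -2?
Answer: -72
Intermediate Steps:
k(F) = 0 (k(F) = 0*(1 + F) = 0)
J = 0
T = -29 (T = -9 - 2*5*2 = -9 - 10*2 = -9 - 20 = -29)
B(O, D) = 14 - 2*O (B(O, D) = 2*((8 - 1) - O) = 2*(7 - O) = 14 - 2*O)
(-18 + B(J, T)) - 68 = (-18 + (14 - 2*0)) - 68 = (-18 + (14 + 0)) - 68 = (-18 + 14) - 68 = -4 - 68 = -72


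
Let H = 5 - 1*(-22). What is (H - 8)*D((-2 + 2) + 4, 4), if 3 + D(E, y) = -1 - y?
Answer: -152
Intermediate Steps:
D(E, y) = -4 - y (D(E, y) = -3 + (-1 - y) = -4 - y)
H = 27 (H = 5 + 22 = 27)
(H - 8)*D((-2 + 2) + 4, 4) = (27 - 8)*(-4 - 1*4) = 19*(-4 - 4) = 19*(-8) = -152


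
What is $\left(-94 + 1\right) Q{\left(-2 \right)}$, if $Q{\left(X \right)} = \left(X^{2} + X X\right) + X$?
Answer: $-558$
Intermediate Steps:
$Q{\left(X \right)} = X + 2 X^{2}$ ($Q{\left(X \right)} = \left(X^{2} + X^{2}\right) + X = 2 X^{2} + X = X + 2 X^{2}$)
$\left(-94 + 1\right) Q{\left(-2 \right)} = \left(-94 + 1\right) \left(- 2 \left(1 + 2 \left(-2\right)\right)\right) = - 93 \left(- 2 \left(1 - 4\right)\right) = - 93 \left(\left(-2\right) \left(-3\right)\right) = \left(-93\right) 6 = -558$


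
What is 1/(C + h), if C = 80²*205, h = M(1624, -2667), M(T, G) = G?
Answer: 1/1309333 ≈ 7.6375e-7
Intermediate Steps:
h = -2667
C = 1312000 (C = 6400*205 = 1312000)
1/(C + h) = 1/(1312000 - 2667) = 1/1309333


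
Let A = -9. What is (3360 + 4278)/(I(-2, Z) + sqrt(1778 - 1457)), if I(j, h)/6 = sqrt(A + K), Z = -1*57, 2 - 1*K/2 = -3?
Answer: -804/5 + 134*sqrt(321)/5 ≈ 319.36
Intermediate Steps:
K = 10 (K = 4 - 2*(-3) = 4 + 6 = 10)
Z = -57
I(j, h) = 6 (I(j, h) = 6*sqrt(-9 + 10) = 6*sqrt(1) = 6*1 = 6)
(3360 + 4278)/(I(-2, Z) + sqrt(1778 - 1457)) = (3360 + 4278)/(6 + sqrt(1778 - 1457)) = 7638/(6 + sqrt(321))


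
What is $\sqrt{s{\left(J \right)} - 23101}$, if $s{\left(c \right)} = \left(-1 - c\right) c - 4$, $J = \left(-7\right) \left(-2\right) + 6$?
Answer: $5 i \sqrt{941} \approx 153.38 i$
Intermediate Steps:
$J = 20$ ($J = 14 + 6 = 20$)
$s{\left(c \right)} = -4 + c \left(-1 - c\right)$ ($s{\left(c \right)} = c \left(-1 - c\right) - 4 = -4 + c \left(-1 - c\right)$)
$\sqrt{s{\left(J \right)} - 23101} = \sqrt{\left(-4 - 20 - 20^{2}\right) - 23101} = \sqrt{\left(-4 - 20 - 400\right) - 23101} = \sqrt{-424 - 23101} = \sqrt{-23525} = 5 i \sqrt{941}$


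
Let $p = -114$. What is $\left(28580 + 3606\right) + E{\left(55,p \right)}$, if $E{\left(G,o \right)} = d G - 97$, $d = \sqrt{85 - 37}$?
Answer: $32089 + 220 \sqrt{3} \approx 32470.0$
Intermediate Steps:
$d = 4 \sqrt{3}$ ($d = \sqrt{48} = 4 \sqrt{3} \approx 6.9282$)
$E{\left(G,o \right)} = -97 + 4 G \sqrt{3}$ ($E{\left(G,o \right)} = 4 \sqrt{3} G - 97 = 4 G \sqrt{3} - 97 = -97 + 4 G \sqrt{3}$)
$\left(28580 + 3606\right) + E{\left(55,p \right)} = \left(28580 + 3606\right) - \left(97 - 220 \sqrt{3}\right) = 32186 - \left(97 - 220 \sqrt{3}\right) = 32089 + 220 \sqrt{3}$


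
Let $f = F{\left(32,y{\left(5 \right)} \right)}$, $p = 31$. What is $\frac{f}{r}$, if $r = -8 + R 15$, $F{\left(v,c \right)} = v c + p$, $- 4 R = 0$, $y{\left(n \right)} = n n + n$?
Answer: $- \frac{991}{8} \approx -123.88$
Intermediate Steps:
$y{\left(n \right)} = n + n^{2}$ ($y{\left(n \right)} = n^{2} + n = n + n^{2}$)
$R = 0$ ($R = \left(- \frac{1}{4}\right) 0 = 0$)
$F{\left(v,c \right)} = 31 + c v$ ($F{\left(v,c \right)} = v c + 31 = c v + 31 = 31 + c v$)
$f = 991$ ($f = 31 + 5 \left(1 + 5\right) 32 = 31 + 5 \cdot 6 \cdot 32 = 31 + 30 \cdot 32 = 31 + 960 = 991$)
$r = -8$ ($r = -8 + 0 \cdot 15 = -8 + 0 = -8$)
$\frac{f}{r} = \frac{991}{-8} = 991 \left(- \frac{1}{8}\right) = - \frac{991}{8}$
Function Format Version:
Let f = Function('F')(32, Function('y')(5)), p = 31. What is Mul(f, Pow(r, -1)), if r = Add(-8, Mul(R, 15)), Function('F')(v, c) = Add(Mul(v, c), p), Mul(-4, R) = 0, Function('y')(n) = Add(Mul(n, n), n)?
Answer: Rational(-991, 8) ≈ -123.88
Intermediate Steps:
Function('y')(n) = Add(n, Pow(n, 2)) (Function('y')(n) = Add(Pow(n, 2), n) = Add(n, Pow(n, 2)))
R = 0 (R = Mul(Rational(-1, 4), 0) = 0)
Function('F')(v, c) = Add(31, Mul(c, v)) (Function('F')(v, c) = Add(Mul(v, c), 31) = Add(Mul(c, v), 31) = Add(31, Mul(c, v)))
f = 991 (f = Add(31, Mul(Mul(5, Add(1, 5)), 32)) = Add(31, Mul(Mul(5, 6), 32)) = Add(31, Mul(30, 32)) = Add(31, 960) = 991)
r = -8 (r = Add(-8, Mul(0, 15)) = Add(-8, 0) = -8)
Mul(f, Pow(r, -1)) = Mul(991, Pow(-8, -1)) = Mul(991, Rational(-1, 8)) = Rational(-991, 8)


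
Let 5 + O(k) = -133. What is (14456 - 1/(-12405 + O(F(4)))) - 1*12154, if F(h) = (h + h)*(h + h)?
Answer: 28873987/12543 ≈ 2302.0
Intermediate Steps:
F(h) = 4*h**2 (F(h) = (2*h)*(2*h) = 4*h**2)
O(k) = -138 (O(k) = -5 - 133 = -138)
(14456 - 1/(-12405 + O(F(4)))) - 1*12154 = (14456 - 1/(-12405 - 138)) - 1*12154 = (14456 - 1/(-12543)) - 12154 = (14456 - 1*(-1/12543)) - 12154 = (14456 + 1/12543) - 12154 = 181321609/12543 - 12154 = 28873987/12543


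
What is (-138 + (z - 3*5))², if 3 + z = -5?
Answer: 25921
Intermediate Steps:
z = -8 (z = -3 - 5 = -8)
(-138 + (z - 3*5))² = (-138 + (-8 - 3*5))² = (-138 + (-8 - 15))² = (-138 - 23)² = (-161)² = 25921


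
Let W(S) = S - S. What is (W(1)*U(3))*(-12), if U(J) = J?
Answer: 0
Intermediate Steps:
W(S) = 0
(W(1)*U(3))*(-12) = (0*3)*(-12) = 0*(-12) = 0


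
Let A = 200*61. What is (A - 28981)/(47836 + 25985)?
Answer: -16781/73821 ≈ -0.22732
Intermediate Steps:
A = 12200
(A - 28981)/(47836 + 25985) = (12200 - 28981)/(47836 + 25985) = -16781/73821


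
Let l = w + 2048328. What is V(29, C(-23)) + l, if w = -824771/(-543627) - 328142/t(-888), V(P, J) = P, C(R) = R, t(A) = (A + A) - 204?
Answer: 122499639897713/59798970 ≈ 2.0485e+6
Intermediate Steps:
t(A) = -204 + 2*A (t(A) = 2*A - 204 = -204 + 2*A)
w = 10001105423/59798970 (w = -824771/(-543627) - 328142/(-204 + 2*(-888)) = -824771*(-1/543627) - 328142/(-204 - 1776) = 824771/543627 - 328142/(-1980) = 824771/543627 - 328142*(-1/1980) = 824771/543627 + 164071/990 = 10001105423/59798970 ≈ 167.25)
l = 122497905727583/59798970 (l = 10001105423/59798970 + 2048328 = 122497905727583/59798970 ≈ 2.0485e+6)
V(29, C(-23)) + l = 29 + 122497905727583/59798970 = 122499639897713/59798970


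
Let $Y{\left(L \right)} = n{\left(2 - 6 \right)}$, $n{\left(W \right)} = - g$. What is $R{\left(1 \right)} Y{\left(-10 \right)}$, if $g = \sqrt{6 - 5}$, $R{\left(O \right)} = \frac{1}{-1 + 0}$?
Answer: $1$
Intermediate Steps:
$R{\left(O \right)} = -1$ ($R{\left(O \right)} = \frac{1}{-1} = -1$)
$g = 1$ ($g = \sqrt{1} = 1$)
$n{\left(W \right)} = -1$ ($n{\left(W \right)} = \left(-1\right) 1 = -1$)
$Y{\left(L \right)} = -1$
$R{\left(1 \right)} Y{\left(-10 \right)} = \left(-1\right) \left(-1\right) = 1$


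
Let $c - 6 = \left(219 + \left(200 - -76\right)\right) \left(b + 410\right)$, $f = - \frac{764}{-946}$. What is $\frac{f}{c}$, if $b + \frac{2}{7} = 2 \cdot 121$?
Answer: $\frac{1337}{534071868} \approx 2.5034 \cdot 10^{-6}$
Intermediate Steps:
$f = \frac{382}{473}$ ($f = \left(-764\right) \left(- \frac{1}{946}\right) = \frac{382}{473} \approx 0.80761$)
$b = \frac{1692}{7}$ ($b = - \frac{2}{7} + 2 \cdot 121 = - \frac{2}{7} + 242 = \frac{1692}{7} \approx 241.71$)
$c = \frac{2258232}{7}$ ($c = 6 + \left(219 + \left(200 - -76\right)\right) \left(\frac{1692}{7} + 410\right) = 6 + \left(219 + \left(200 + 76\right)\right) \frac{4562}{7} = 6 + \left(219 + 276\right) \frac{4562}{7} = 6 + 495 \cdot \frac{4562}{7} = 6 + \frac{2258190}{7} = \frac{2258232}{7} \approx 3.226 \cdot 10^{5}$)
$\frac{f}{c} = \frac{382}{473 \cdot \frac{2258232}{7}} = \frac{382}{473} \cdot \frac{7}{2258232} = \frac{1337}{534071868}$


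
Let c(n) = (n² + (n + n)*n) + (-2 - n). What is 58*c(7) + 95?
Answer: 8099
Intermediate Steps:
c(n) = -2 - n + 3*n² (c(n) = (n² + (2*n)*n) + (-2 - n) = (n² + 2*n²) + (-2 - n) = 3*n² + (-2 - n) = -2 - n + 3*n²)
58*c(7) + 95 = 58*(-2 - 1*7 + 3*7²) + 95 = 58*(-2 - 7 + 3*49) + 95 = 58*(-2 - 7 + 147) + 95 = 58*138 + 95 = 8004 + 95 = 8099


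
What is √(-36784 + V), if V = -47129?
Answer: I*√83913 ≈ 289.68*I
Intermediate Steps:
√(-36784 + V) = √(-36784 - 47129) = √(-83913) = I*√83913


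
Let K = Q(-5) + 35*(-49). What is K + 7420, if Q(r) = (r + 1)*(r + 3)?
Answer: 5713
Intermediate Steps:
Q(r) = (1 + r)*(3 + r)
K = -1707 (K = (3 + (-5)² + 4*(-5)) + 35*(-49) = (3 + 25 - 20) - 1715 = 8 - 1715 = -1707)
K + 7420 = -1707 + 7420 = 5713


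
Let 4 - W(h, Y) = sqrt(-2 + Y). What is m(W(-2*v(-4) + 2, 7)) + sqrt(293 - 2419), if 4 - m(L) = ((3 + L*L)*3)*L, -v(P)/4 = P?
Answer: -404 + 168*sqrt(5) + I*sqrt(2126) ≈ -28.341 + 46.109*I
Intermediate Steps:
v(P) = -4*P
W(h, Y) = 4 - sqrt(-2 + Y)
m(L) = 4 - L*(9 + 3*L**2) (m(L) = 4 - (3 + L*L)*3*L = 4 - (3 + L**2)*3*L = 4 - (9 + 3*L**2)*L = 4 - L*(9 + 3*L**2))
m(W(-2*v(-4) + 2, 7)) + sqrt(293 - 2419) = (4 - 9*(4 - sqrt(-2 + 7)) - 3*(4 - sqrt(-2 + 7))**3) + sqrt(293 - 2419) = (4 - 9*(4 - sqrt(5)) - 3*(4 - sqrt(5))**3) + sqrt(-2126) = (4 + (-36 + 9*sqrt(5)) - 3*(4 - sqrt(5))**3) + I*sqrt(2126) = (-32 - 3*(4 - sqrt(5))**3 + 9*sqrt(5)) + I*sqrt(2126) = -32 - 3*(4 - sqrt(5))**3 + 9*sqrt(5) + I*sqrt(2126)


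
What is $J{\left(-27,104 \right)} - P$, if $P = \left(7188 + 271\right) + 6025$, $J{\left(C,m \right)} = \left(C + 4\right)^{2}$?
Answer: $-12955$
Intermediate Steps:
$J{\left(C,m \right)} = \left(4 + C\right)^{2}$
$P = 13484$ ($P = 7459 + 6025 = 13484$)
$J{\left(-27,104 \right)} - P = \left(4 - 27\right)^{2} - 13484 = \left(-23\right)^{2} - 13484 = 529 - 13484 = -12955$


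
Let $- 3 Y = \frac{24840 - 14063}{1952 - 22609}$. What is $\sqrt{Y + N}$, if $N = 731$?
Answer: $\frac{\sqrt{16615407102}}{4767} \approx 27.04$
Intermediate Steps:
$Y = \frac{829}{4767}$ ($Y = - \frac{\left(24840 - 14063\right) \frac{1}{1952 - 22609}}{3} = - \frac{10777 \frac{1}{-20657}}{3} = - \frac{10777 \left(- \frac{1}{20657}\right)}{3} = \left(- \frac{1}{3}\right) \left(- \frac{829}{1589}\right) = \frac{829}{4767} \approx 0.1739$)
$\sqrt{Y + N} = \sqrt{\frac{829}{4767} + 731} = \sqrt{\frac{3485506}{4767}} = \frac{\sqrt{16615407102}}{4767}$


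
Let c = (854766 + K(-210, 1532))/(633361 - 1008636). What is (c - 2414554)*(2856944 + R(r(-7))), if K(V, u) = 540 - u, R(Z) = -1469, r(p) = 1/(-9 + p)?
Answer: -6088024585228068/883 ≈ -6.8947e+12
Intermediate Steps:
c = -50222/22075 (c = (854766 + (540 - 1*1532))/(633361 - 1008636) = (854766 + (540 - 1532))/(-375275) = (854766 - 992)*(-1/375275) = 853774*(-1/375275) = -50222/22075 ≈ -2.2751)
(c - 2414554)*(2856944 + R(r(-7))) = (-50222/22075 - 2414554)*(2856944 - 1469) = -53301329772/22075*2855475 = -6088024585228068/883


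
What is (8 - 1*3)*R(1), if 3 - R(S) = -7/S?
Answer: 50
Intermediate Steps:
R(S) = 3 + 7/S (R(S) = 3 - (-7)/S = 3 + 7/S)
(8 - 1*3)*R(1) = (8 - 1*3)*(3 + 7/1) = (8 - 3)*(3 + 7*1) = 5*(3 + 7) = 5*10 = 50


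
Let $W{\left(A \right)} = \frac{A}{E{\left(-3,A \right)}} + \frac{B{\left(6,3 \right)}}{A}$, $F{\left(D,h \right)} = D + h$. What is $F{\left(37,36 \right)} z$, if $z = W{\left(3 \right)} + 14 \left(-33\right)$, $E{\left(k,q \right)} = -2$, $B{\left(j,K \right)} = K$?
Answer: $- \frac{67525}{2} \approx -33763.0$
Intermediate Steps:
$W{\left(A \right)} = \frac{3}{A} - \frac{A}{2}$ ($W{\left(A \right)} = \frac{A}{-2} + \frac{3}{A} = A \left(- \frac{1}{2}\right) + \frac{3}{A} = - \frac{A}{2} + \frac{3}{A} = \frac{3}{A} - \frac{A}{2}$)
$z = - \frac{925}{2}$ ($z = \left(\frac{3}{3} - \frac{3}{2}\right) + 14 \left(-33\right) = \left(3 \cdot \frac{1}{3} - \frac{3}{2}\right) - 462 = \left(1 - \frac{3}{2}\right) - 462 = - \frac{1}{2} - 462 = - \frac{925}{2} \approx -462.5$)
$F{\left(37,36 \right)} z = \left(37 + 36\right) \left(- \frac{925}{2}\right) = 73 \left(- \frac{925}{2}\right) = - \frac{67525}{2}$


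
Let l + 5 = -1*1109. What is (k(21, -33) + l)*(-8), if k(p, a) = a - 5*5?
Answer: 9376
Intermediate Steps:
l = -1114 (l = -5 - 1*1109 = -5 - 1109 = -1114)
k(p, a) = -25 + a (k(p, a) = a - 25 = -25 + a)
(k(21, -33) + l)*(-8) = ((-25 - 33) - 1114)*(-8) = (-58 - 1114)*(-8) = -1172*(-8) = 9376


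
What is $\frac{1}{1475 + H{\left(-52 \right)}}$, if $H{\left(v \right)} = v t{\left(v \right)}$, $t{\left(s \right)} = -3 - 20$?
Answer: $\frac{1}{2671} \approx 0.00037439$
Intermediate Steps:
$t{\left(s \right)} = -23$ ($t{\left(s \right)} = -3 - 20 = -23$)
$H{\left(v \right)} = - 23 v$ ($H{\left(v \right)} = v \left(-23\right) = - 23 v$)
$\frac{1}{1475 + H{\left(-52 \right)}} = \frac{1}{1475 - -1196} = \frac{1}{1475 + 1196} = \frac{1}{2671}$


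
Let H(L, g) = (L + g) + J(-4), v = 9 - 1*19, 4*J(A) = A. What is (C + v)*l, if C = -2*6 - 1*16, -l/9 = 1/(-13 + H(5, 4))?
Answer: -342/5 ≈ -68.400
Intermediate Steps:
J(A) = A/4
v = -10 (v = 9 - 19 = -10)
H(L, g) = -1 + L + g (H(L, g) = (L + g) + (¼)*(-4) = (L + g) - 1 = -1 + L + g)
l = 9/5 (l = -9/(-13 + (-1 + 5 + 4)) = -9/(-13 + 8) = -9/(-5) = -9*(-⅕) = 9/5 ≈ 1.8000)
C = -28 (C = -12 - 16 = -28)
(C + v)*l = (-28 - 10)*(9/5) = -38*9/5 = -342/5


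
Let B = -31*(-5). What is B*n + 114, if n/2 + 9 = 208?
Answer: 61804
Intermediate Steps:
n = 398 (n = -18 + 2*208 = -18 + 416 = 398)
B = 155
B*n + 114 = 155*398 + 114 = 61690 + 114 = 61804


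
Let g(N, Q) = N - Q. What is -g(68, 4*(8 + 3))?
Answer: -24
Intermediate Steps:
-g(68, 4*(8 + 3)) = -(68 - 4*(8 + 3)) = -(68 - 4*11) = -(68 - 1*44) = -(68 - 44) = -1*24 = -24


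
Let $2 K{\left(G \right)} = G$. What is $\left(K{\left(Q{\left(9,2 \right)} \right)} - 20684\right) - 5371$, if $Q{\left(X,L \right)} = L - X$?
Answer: $- \frac{52117}{2} \approx -26059.0$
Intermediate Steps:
$K{\left(G \right)} = \frac{G}{2}$
$\left(K{\left(Q{\left(9,2 \right)} \right)} - 20684\right) - 5371 = \left(\frac{2 - 9}{2} - 20684\right) - 5371 = \left(\frac{2 - 9}{2} - 20684\right) + \left(-15293 + 9922\right) = \left(\frac{1}{2} \left(-7\right) - 20684\right) - 5371 = \left(- \frac{7}{2} - 20684\right) - 5371 = - \frac{41375}{2} - 5371 = - \frac{52117}{2}$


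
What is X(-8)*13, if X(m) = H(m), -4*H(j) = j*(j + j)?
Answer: -416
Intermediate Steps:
H(j) = -j²/2 (H(j) = -j*(j + j)/4 = -j*2*j/4 = -j²/2)
X(m) = -m²/2
X(-8)*13 = -½*(-8)²*13 = -½*64*13 = -32*13 = -416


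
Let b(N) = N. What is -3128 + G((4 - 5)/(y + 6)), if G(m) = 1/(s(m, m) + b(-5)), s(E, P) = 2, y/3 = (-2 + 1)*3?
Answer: -9385/3 ≈ -3128.3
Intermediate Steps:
y = -9 (y = 3*((-2 + 1)*3) = 3*(-1*3) = 3*(-3) = -9)
G(m) = -⅓ (G(m) = 1/(2 - 5) = 1/(-3) = -⅓)
-3128 + G((4 - 5)/(y + 6)) = -3128 - ⅓ = -9385/3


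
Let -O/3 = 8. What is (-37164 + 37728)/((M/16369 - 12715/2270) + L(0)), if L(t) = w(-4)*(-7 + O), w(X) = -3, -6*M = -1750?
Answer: 12574141992/1948913903 ≈ 6.4519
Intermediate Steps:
M = 875/3 (M = -⅙*(-1750) = 875/3 ≈ 291.67)
O = -24 (O = -3*8 = -24)
L(t) = 93 (L(t) = -3*(-7 - 24) = -3*(-31) = 93)
(-37164 + 37728)/((M/16369 - 12715/2270) + L(0)) = (-37164 + 37728)/(((875/3)/16369 - 12715/2270) + 93) = 564/(((875/3)*(1/16369) - 12715*1/2270) + 93) = 564/((875/49107 - 2543/454) + 93) = 564/(-124481851/22294578 + 93) = 564/(1948913903/22294578) = 564*(22294578/1948913903) = 12574141992/1948913903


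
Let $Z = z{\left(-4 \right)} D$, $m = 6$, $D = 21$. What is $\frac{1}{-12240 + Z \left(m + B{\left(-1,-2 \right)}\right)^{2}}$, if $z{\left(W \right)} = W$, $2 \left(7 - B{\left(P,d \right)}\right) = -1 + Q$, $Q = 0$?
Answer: $- \frac{1}{27549} \approx -3.6299 \cdot 10^{-5}$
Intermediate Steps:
$B{\left(P,d \right)} = \frac{15}{2}$ ($B{\left(P,d \right)} = 7 - \frac{-1 + 0}{2} = 7 - - \frac{1}{2} = 7 + \frac{1}{2} = \frac{15}{2}$)
$Z = -84$ ($Z = \left(-4\right) 21 = -84$)
$\frac{1}{-12240 + Z \left(m + B{\left(-1,-2 \right)}\right)^{2}} = \frac{1}{-12240 - 84 \left(6 + \frac{15}{2}\right)^{2}} = \frac{1}{-12240 - 84 \left(\frac{27}{2}\right)^{2}} = \frac{1}{-12240 - 15309} = \frac{1}{-27549} = - \frac{1}{27549}$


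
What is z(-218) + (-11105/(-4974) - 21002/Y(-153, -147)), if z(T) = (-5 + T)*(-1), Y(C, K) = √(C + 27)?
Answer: 1120307/4974 + 10501*I*√14/21 ≈ 225.23 + 1871.0*I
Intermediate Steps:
Y(C, K) = √(27 + C)
z(T) = 5 - T
z(-218) + (-11105/(-4974) - 21002/Y(-153, -147)) = (5 - 1*(-218)) + (-11105/(-4974) - 21002/√(27 - 153)) = (5 + 218) + (-11105*(-1/4974) - 21002*(-I*√14/42)) = 223 + (11105/4974 - 21002*(-I*√14/42)) = 223 + (11105/4974 - (-10501)*I*√14/21) = 223 + (11105/4974 + 10501*I*√14/21) = 1120307/4974 + 10501*I*√14/21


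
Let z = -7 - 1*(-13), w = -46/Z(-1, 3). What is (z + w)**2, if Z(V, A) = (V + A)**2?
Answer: 121/4 ≈ 30.250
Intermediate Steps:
Z(V, A) = (A + V)**2
w = -23/2 (w = -46/(3 - 1)**2 = -46/(2**2) = -46/4 = -46*1/4 = -23/2 ≈ -11.500)
z = 6 (z = -7 + 13 = 6)
(z + w)**2 = (6 - 23/2)**2 = (-11/2)**2 = 121/4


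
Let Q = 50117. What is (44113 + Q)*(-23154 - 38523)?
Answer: -5811823710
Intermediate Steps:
(44113 + Q)*(-23154 - 38523) = (44113 + 50117)*(-23154 - 38523) = 94230*(-61677) = -5811823710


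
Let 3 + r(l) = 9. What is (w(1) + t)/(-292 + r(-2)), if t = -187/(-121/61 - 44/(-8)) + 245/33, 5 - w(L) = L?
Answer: 5971/40898 ≈ 0.14600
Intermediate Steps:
r(l) = 6 (r(l) = -3 + 9 = 6)
w(L) = 5 - L
t = -6543/143 (t = -187/(-121*1/61 - 44*(-1/8)) + 245*(1/33) = -187/(-121/61 + 11/2) + 245/33 = -187/429/122 + 245/33 = -187*122/429 + 245/33 = -2074/39 + 245/33 = -6543/143 ≈ -45.755)
(w(1) + t)/(-292 + r(-2)) = ((5 - 1*1) - 6543/143)/(-292 + 6) = ((5 - 1) - 6543/143)/(-286) = (4 - 6543/143)*(-1/286) = -5971/143*(-1/286) = 5971/40898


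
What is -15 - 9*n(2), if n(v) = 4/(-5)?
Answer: -39/5 ≈ -7.8000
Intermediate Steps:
n(v) = -⅘ (n(v) = 4*(-⅕) = -⅘)
-15 - 9*n(2) = -15 - 9*(-⅘) = -15 + 36/5 = -39/5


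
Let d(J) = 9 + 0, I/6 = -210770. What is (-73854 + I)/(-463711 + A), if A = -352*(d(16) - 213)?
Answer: 1338474/391903 ≈ 3.4153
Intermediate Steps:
I = -1264620 (I = 6*(-210770) = -1264620)
d(J) = 9
A = 71808 (A = -352*(9 - 213) = -352*(-204) = 71808)
(-73854 + I)/(-463711 + A) = (-73854 - 1264620)/(-463711 + 71808) = -1338474/(-391903) = -1338474*(-1/391903) = 1338474/391903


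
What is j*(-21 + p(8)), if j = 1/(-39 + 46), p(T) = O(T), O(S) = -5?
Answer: -26/7 ≈ -3.7143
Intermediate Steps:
p(T) = -5
j = 1/7 ≈ 0.14286
j*(-21 + p(8)) = (-21 - 5)/7 = (1/7)*(-26) = -26/7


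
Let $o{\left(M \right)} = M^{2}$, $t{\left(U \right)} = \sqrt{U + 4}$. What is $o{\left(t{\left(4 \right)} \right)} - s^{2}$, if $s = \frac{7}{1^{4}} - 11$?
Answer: $-8$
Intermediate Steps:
$t{\left(U \right)} = \sqrt{4 + U}$
$s = -4$ ($s = \frac{7}{1} - 11 = 7 \cdot 1 - 11 = 7 - 11 = -4$)
$o{\left(t{\left(4 \right)} \right)} - s^{2} = \left(\sqrt{4 + 4}\right)^{2} - \left(-4\right)^{2} = \left(\sqrt{8}\right)^{2} - 16 = \left(2 \sqrt{2}\right)^{2} - 16 = 8 - 16 = -8$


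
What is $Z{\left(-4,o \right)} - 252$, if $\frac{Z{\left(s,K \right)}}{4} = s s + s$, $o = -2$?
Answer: $-204$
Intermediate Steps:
$Z{\left(s,K \right)} = 4 s + 4 s^{2}$ ($Z{\left(s,K \right)} = 4 \left(s s + s\right) = 4 \left(s^{2} + s\right) = 4 \left(s + s^{2}\right) = 4 s + 4 s^{2}$)
$Z{\left(-4,o \right)} - 252 = 4 \left(-4\right) \left(1 - 4\right) - 252 = 4 \left(-4\right) \left(-3\right) - 252 = 48 - 252 = -204$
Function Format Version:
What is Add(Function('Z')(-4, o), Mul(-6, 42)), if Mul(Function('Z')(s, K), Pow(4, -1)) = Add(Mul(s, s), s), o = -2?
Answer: -204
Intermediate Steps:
Function('Z')(s, K) = Add(Mul(4, s), Mul(4, Pow(s, 2))) (Function('Z')(s, K) = Mul(4, Add(Mul(s, s), s)) = Mul(4, Add(Pow(s, 2), s)) = Mul(4, Add(s, Pow(s, 2))) = Add(Mul(4, s), Mul(4, Pow(s, 2))))
Add(Function('Z')(-4, o), Mul(-6, 42)) = Add(Mul(4, -4, Add(1, -4)), Mul(-6, 42)) = Add(Mul(4, -4, -3), -252) = Add(48, -252) = -204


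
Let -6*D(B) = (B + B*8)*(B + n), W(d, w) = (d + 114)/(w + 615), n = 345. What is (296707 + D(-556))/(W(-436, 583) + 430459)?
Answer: 72319067/257844780 ≈ 0.28048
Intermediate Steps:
W(d, w) = (114 + d)/(615 + w)
D(B) = -3*B*(345 + B)/2 (D(B) = -(B + B*8)*(B + 345)/6 = -(B + 8*B)*(345 + B)/6 = -9*B*(345 + B)/6 = -3*B*(345 + B)/2)
(296707 + D(-556))/(W(-436, 583) + 430459) = (296707 - 3/2*(-556)*(345 - 556))/((114 - 436)/(615 + 583) + 430459) = (296707 - 3/2*(-556)*(-211))/(-322/1198 + 430459) = (296707 - 175974)/((1/1198)*(-322) + 430459) = 120733/(-161/599 + 430459) = 120733/(257844780/599) = 120733*(599/257844780) = 72319067/257844780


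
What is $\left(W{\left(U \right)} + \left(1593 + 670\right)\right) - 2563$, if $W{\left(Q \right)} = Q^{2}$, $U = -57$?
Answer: $2949$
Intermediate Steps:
$\left(W{\left(U \right)} + \left(1593 + 670\right)\right) - 2563 = \left(\left(-57\right)^{2} + \left(1593 + 670\right)\right) - 2563 = \left(3249 + 2263\right) - 2563 = 5512 - 2563 = 2949$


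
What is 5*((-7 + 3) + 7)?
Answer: 15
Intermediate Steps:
5*((-7 + 3) + 7) = 5*(-4 + 7) = 5*3 = 15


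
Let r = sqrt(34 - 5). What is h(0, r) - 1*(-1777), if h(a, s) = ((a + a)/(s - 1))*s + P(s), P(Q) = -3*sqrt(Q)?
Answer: 1777 - 3*29**(1/4) ≈ 1770.0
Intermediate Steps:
r = sqrt(29) ≈ 5.3852
h(a, s) = -3*sqrt(s) + 2*a*s/(-1 + s) (h(a, s) = ((a + a)/(s - 1))*s - 3*sqrt(s) = ((2*a)/(-1 + s))*s - 3*sqrt(s) = (2*a/(-1 + s))*s - 3*sqrt(s) = 2*a*s/(-1 + s) - 3*sqrt(s) = -3*sqrt(s) + 2*a*s/(-1 + s))
h(0, r) - 1*(-1777) = (-3*29**(3/4) + 3*sqrt(sqrt(29)) + 2*0*sqrt(29))/(-1 + sqrt(29)) - 1*(-1777) = (-3*29**(3/4) + 3*29**(1/4) + 0)/(-1 + sqrt(29)) + 1777 = (-3*29**(3/4) + 3*29**(1/4))/(-1 + sqrt(29)) + 1777 = 1777 + (-3*29**(3/4) + 3*29**(1/4))/(-1 + sqrt(29))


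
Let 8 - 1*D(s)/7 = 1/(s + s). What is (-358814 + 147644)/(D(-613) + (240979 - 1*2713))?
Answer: -258894420/292182779 ≈ -0.88607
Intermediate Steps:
D(s) = 56 - 7/(2*s) (D(s) = 56 - 7/(s + s) = 56 - 7*1/(2*s) = 56 - 7/(2*s))
(-358814 + 147644)/(D(-613) + (240979 - 1*2713)) = (-358814 + 147644)/((56 - 7/2/(-613)) + (240979 - 1*2713)) = -211170/((56 - 7/2*(-1/613)) + (240979 - 2713)) = -211170/((56 + 7/1226) + 238266) = -211170/(68663/1226 + 238266) = -211170/292182779/1226 = -211170*1226/292182779 = -258894420/292182779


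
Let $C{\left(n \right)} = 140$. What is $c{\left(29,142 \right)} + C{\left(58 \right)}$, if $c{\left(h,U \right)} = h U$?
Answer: $4258$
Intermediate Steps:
$c{\left(h,U \right)} = U h$
$c{\left(29,142 \right)} + C{\left(58 \right)} = 142 \cdot 29 + 140 = 4118 + 140 = 4258$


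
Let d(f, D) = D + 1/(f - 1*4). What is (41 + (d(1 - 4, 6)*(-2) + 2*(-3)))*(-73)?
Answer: -11899/7 ≈ -1699.9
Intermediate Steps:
d(f, D) = D + 1/(-4 + f) (d(f, D) = D + 1/(f - 4) = D + 1/(-4 + f))
(41 + (d(1 - 4, 6)*(-2) + 2*(-3)))*(-73) = (41 + (((1 - 4*6 + 6*(1 - 4))/(-4 + (1 - 4)))*(-2) + 2*(-3)))*(-73) = (41 + (((1 - 24 + 6*(-3))/(-4 - 3))*(-2) - 6))*(-73) = (41 + (((1 - 24 - 18)/(-7))*(-2) - 6))*(-73) = (41 + (-⅐*(-41)*(-2) - 6))*(-73) = (41 + ((41/7)*(-2) - 6))*(-73) = (41 + (-82/7 - 6))*(-73) = (41 - 124/7)*(-73) = (163/7)*(-73) = -11899/7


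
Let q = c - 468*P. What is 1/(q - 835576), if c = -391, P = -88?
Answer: -1/794783 ≈ -1.2582e-6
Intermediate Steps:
q = 40793 (q = -391 - 468*(-88) = -391 + 41184 = 40793)
1/(q - 835576) = 1/(40793 - 835576) = 1/(-794783) = -1/794783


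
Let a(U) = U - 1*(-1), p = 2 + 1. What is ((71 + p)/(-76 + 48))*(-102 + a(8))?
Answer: 3441/14 ≈ 245.79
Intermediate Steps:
p = 3
a(U) = 1 + U (a(U) = U + 1 = 1 + U)
((71 + p)/(-76 + 48))*(-102 + a(8)) = ((71 + 3)/(-76 + 48))*(-102 + (1 + 8)) = (74/(-28))*(-102 + 9) = (74*(-1/28))*(-93) = -37/14*(-93) = 3441/14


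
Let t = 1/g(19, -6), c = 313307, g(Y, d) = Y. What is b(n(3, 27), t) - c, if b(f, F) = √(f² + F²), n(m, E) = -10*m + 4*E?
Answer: -313307 + 5*√87853/19 ≈ -3.1323e+5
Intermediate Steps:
t = 1/19 ≈ 0.052632
b(f, F) = √(F² + f²)
b(n(3, 27), t) - c = √((1/19)² + (-10*3 + 4*27)²) - 1*313307 = √(1/361 + (-30 + 108)²) - 313307 = √(1/361 + 78²) - 313307 = √(1/361 + 6084) - 313307 = √(2196325/361) - 313307 = 5*√87853/19 - 313307 = -313307 + 5*√87853/19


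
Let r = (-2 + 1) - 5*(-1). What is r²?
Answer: 16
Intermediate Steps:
r = 4 (r = -1 + 5 = 4)
r² = 4² = 16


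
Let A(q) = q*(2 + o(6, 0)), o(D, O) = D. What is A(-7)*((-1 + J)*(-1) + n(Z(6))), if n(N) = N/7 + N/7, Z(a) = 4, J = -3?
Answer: -288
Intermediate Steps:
A(q) = 8*q (A(q) = q*(2 + 6) = q*8 = 8*q)
n(N) = 2*N/7 (n(N) = N*(⅐) + N*(⅐) = N/7 + N/7 = 2*N/7)
A(-7)*((-1 + J)*(-1) + n(Z(6))) = (8*(-7))*((-1 - 3)*(-1) + (2/7)*4) = -56*(-4*(-1) + 8/7) = -56*(4 + 8/7) = -56*36/7 = -288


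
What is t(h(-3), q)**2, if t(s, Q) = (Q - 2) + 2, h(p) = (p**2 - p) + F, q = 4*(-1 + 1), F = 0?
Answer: 0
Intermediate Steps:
q = 0 (q = 4*0 = 0)
h(p) = p**2 - p (h(p) = (p**2 - p) + 0 = p**2 - p)
t(s, Q) = Q (t(s, Q) = (-2 + Q) + 2 = Q)
t(h(-3), q)**2 = 0**2 = 0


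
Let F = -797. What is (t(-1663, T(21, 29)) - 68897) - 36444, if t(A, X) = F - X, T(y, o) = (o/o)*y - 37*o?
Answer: -105086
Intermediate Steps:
T(y, o) = y - 37*o (T(y, o) = 1*y - 37*o = y - 37*o)
t(A, X) = -797 - X
(t(-1663, T(21, 29)) - 68897) - 36444 = ((-797 - (21 - 37*29)) - 68897) - 36444 = ((-797 - (21 - 1073)) - 68897) - 36444 = ((-797 - 1*(-1052)) - 68897) - 36444 = ((-797 + 1052) - 68897) - 36444 = (255 - 68897) - 36444 = -68642 - 36444 = -105086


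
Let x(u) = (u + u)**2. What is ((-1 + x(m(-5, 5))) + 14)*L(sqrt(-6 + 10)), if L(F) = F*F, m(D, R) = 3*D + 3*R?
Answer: 52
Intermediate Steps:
x(u) = 4*u**2 (x(u) = (2*u)**2 = 4*u**2)
L(F) = F**2
((-1 + x(m(-5, 5))) + 14)*L(sqrt(-6 + 10)) = ((-1 + 4*(3*(-5) + 3*5)**2) + 14)*(sqrt(-6 + 10))**2 = ((-1 + 4*(-15 + 15)**2) + 14)*(sqrt(4))**2 = ((-1 + 4*0**2) + 14)*2**2 = ((-1 + 4*0) + 14)*4 = ((-1 + 0) + 14)*4 = (-1 + 14)*4 = 13*4 = 52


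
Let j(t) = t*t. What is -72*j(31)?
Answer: -69192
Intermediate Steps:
j(t) = t²
-72*j(31) = -72*31² = -72*961 = -69192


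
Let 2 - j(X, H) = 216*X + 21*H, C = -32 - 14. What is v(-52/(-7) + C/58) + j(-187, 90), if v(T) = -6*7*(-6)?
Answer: 38756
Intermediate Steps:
C = -46
j(X, H) = 2 - 216*X - 21*H (j(X, H) = 2 - (216*X + 21*H) = 2 - (21*H + 216*X) = 2 + (-216*X - 21*H) = 2 - 216*X - 21*H)
v(T) = 252 (v(T) = -42*(-6) = 252)
v(-52/(-7) + C/58) + j(-187, 90) = 252 + (2 - 216*(-187) - 21*90) = 252 + (2 + 40392 - 1890) = 252 + 38504 = 38756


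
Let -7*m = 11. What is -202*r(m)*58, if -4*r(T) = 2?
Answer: 5858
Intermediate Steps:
m = -11/7 (m = -⅐*11 = -11/7 ≈ -1.5714)
r(T) = -½ (r(T) = -¼*2 = -½)
-202*r(m)*58 = -202*(-½)*58 = 101*58 = 5858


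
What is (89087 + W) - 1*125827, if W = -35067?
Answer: -71807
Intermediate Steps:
(89087 + W) - 1*125827 = (89087 - 35067) - 1*125827 = 54020 - 125827 = -71807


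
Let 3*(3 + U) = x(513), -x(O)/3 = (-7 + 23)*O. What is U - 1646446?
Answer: -1654657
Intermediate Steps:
x(O) = -48*O (x(O) = -3*(-7 + 23)*O = -48*O)
U = -8211 (U = -3 + (-48*513)/3 = -3 + (⅓)*(-24624) = -3 - 8208 = -8211)
U - 1646446 = -8211 - 1646446 = -1654657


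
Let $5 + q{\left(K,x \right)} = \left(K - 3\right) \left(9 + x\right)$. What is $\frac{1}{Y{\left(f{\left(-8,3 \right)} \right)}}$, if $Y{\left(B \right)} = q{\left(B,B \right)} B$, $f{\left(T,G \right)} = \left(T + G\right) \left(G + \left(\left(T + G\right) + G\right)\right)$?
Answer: $\frac{1}{185} \approx 0.0054054$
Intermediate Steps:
$q{\left(K,x \right)} = -5 + \left(-3 + K\right) \left(9 + x\right)$ ($q{\left(K,x \right)} = -5 + \left(K - 3\right) \left(9 + x\right) = -5 + \left(-3 + K\right) \left(9 + x\right)$)
$f{\left(T,G \right)} = \left(G + T\right) \left(T + 3 G\right)$ ($f{\left(T,G \right)} = \left(G + T\right) \left(G + \left(\left(G + T\right) + G\right)\right) = \left(G + T\right) \left(G + \left(T + 2 G\right)\right) = \left(G + T\right) \left(T + 3 G\right)$)
$Y{\left(B \right)} = B \left(-32 + B^{2} + 6 B\right)$ ($Y{\left(B \right)} = \left(-32 - 3 B + 9 B + B B\right) B = \left(-32 - 3 B + 9 B + B^{2}\right) B = \left(-32 + B^{2} + 6 B\right) B = B \left(-32 + B^{2} + 6 B\right)$)
$\frac{1}{Y{\left(f{\left(-8,3 \right)} \right)}} = \frac{1}{\left(\left(-8\right)^{2} + 3 \cdot 3^{2} + 4 \cdot 3 \left(-8\right)\right) \left(-32 + \left(\left(-8\right)^{2} + 3 \cdot 3^{2} + 4 \cdot 3 \left(-8\right)\right)^{2} + 6 \left(\left(-8\right)^{2} + 3 \cdot 3^{2} + 4 \cdot 3 \left(-8\right)\right)\right)} = \frac{1}{\left(64 + 3 \cdot 9 - 96\right) \left(-32 + \left(64 + 3 \cdot 9 - 96\right)^{2} + 6 \left(64 + 3 \cdot 9 - 96\right)\right)} = \frac{1}{\left(64 + 27 - 96\right) \left(-32 + \left(64 + 27 - 96\right)^{2} + 6 \left(64 + 27 - 96\right)\right)} = \frac{1}{\left(-5\right) \left(-32 + \left(-5\right)^{2} + 6 \left(-5\right)\right)} = \frac{1}{\left(-5\right) \left(-32 + 25 - 30\right)} = \frac{1}{\left(-5\right) \left(-37\right)} = \frac{1}{185}$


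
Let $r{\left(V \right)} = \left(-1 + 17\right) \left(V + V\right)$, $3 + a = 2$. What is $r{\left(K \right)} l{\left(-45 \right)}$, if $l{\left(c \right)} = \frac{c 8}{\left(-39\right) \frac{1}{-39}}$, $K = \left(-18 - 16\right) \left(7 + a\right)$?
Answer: $2350080$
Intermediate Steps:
$a = -1$ ($a = -3 + 2 = -1$)
$K = -204$ ($K = \left(-18 - 16\right) \left(7 - 1\right) = \left(-34\right) 6 = -204$)
$r{\left(V \right)} = 32 V$ ($r{\left(V \right)} = 16 \cdot 2 V = 32 V$)
$l{\left(c \right)} = 8 c$ ($l{\left(c \right)} = \frac{8 c}{\left(-39\right) \left(- \frac{1}{39}\right)} = \frac{8 c}{1} = 8 c 1 = 8 c$)
$r{\left(K \right)} l{\left(-45 \right)} = 32 \left(-204\right) 8 \left(-45\right) = \left(-6528\right) \left(-360\right) = 2350080$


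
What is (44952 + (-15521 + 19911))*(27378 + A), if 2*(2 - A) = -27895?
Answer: 2039181505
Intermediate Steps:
A = 27899/2 (A = 2 - ½*(-27895) = 2 + 27895/2 = 27899/2 ≈ 13950.)
(44952 + (-15521 + 19911))*(27378 + A) = (44952 + (-15521 + 19911))*(27378 + 27899/2) = (44952 + 4390)*(82655/2) = 49342*(82655/2) = 2039181505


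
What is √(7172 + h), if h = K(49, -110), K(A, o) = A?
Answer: √7221 ≈ 84.976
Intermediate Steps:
h = 49
√(7172 + h) = √(7172 + 49) = √7221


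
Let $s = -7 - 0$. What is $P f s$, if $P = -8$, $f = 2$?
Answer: $112$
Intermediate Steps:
$s = -7$ ($s = -7 + 0 = -7$)
$P f s = \left(-8\right) 2 \left(-7\right) = \left(-16\right) \left(-7\right) = 112$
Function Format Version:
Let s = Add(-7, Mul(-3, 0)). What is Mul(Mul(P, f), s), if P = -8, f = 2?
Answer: 112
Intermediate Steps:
s = -7 (s = Add(-7, 0) = -7)
Mul(Mul(P, f), s) = Mul(Mul(-8, 2), -7) = Mul(-16, -7) = 112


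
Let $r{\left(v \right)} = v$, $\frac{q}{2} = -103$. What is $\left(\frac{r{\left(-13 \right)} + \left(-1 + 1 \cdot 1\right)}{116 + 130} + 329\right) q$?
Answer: $- \frac{8334863}{123} \approx -67763.0$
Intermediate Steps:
$q = -206$ ($q = 2 \left(-103\right) = -206$)
$\left(\frac{r{\left(-13 \right)} + \left(-1 + 1 \cdot 1\right)}{116 + 130} + 329\right) q = \left(\frac{-13 + \left(-1 + 1 \cdot 1\right)}{116 + 130} + 329\right) \left(-206\right) = \left(\frac{-13 + \left(-1 + 1\right)}{246} + 329\right) \left(-206\right) = \left(\left(-13 + 0\right) \frac{1}{246} + 329\right) \left(-206\right) = \left(\left(-13\right) \frac{1}{246} + 329\right) \left(-206\right) = \left(- \frac{13}{246} + 329\right) \left(-206\right) = \frac{80921}{246} \left(-206\right) = - \frac{8334863}{123}$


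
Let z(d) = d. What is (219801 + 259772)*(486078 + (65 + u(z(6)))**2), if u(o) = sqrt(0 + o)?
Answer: 235138958057 + 62344490*sqrt(6) ≈ 2.3529e+11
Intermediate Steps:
u(o) = sqrt(o)
(219801 + 259772)*(486078 + (65 + u(z(6)))**2) = (219801 + 259772)*(486078 + (65 + sqrt(6))**2) = 479573*(486078 + (65 + sqrt(6))**2) = 233109884694 + 479573*(65 + sqrt(6))**2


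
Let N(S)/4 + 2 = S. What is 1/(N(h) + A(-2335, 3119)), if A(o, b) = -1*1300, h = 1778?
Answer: 1/5804 ≈ 0.00017229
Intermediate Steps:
N(S) = -8 + 4*S
A(o, b) = -1300
1/(N(h) + A(-2335, 3119)) = 1/((-8 + 4*1778) - 1300) = 1/((-8 + 7112) - 1300) = 1/(7104 - 1300) = 1/5804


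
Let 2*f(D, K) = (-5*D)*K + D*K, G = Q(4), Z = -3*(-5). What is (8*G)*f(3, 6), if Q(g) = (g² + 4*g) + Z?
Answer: -13536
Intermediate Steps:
Z = 15
Q(g) = 15 + g² + 4*g (Q(g) = (g² + 4*g) + 15 = 15 + g² + 4*g)
G = 47 (G = 15 + 4² + 4*4 = 15 + 16 + 16 = 47)
f(D, K) = -2*D*K (f(D, K) = ((-5*D)*K + D*K)/2 = (-5*D*K + D*K)/2 = (-4*D*K)/2 = -2*D*K)
(8*G)*f(3, 6) = (8*47)*(-2*3*6) = 376*(-36) = -13536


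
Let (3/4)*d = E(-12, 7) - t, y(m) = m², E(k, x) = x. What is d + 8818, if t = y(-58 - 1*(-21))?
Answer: 7002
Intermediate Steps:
t = 1369 (t = (-58 - 1*(-21))² = (-58 + 21)² = (-37)² = 1369)
d = -1816 (d = 4*(7 - 1*1369)/3 = 4*(7 - 1369)/3 = (4/3)*(-1362) = -1816)
d + 8818 = -1816 + 8818 = 7002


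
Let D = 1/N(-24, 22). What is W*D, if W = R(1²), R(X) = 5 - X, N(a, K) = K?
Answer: 2/11 ≈ 0.18182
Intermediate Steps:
W = 4 (W = 5 - 1*1² = 5 - 1*1 = 5 - 1 = 4)
D = 1/22 ≈ 0.045455
W*D = 4*(1/22) = 2/11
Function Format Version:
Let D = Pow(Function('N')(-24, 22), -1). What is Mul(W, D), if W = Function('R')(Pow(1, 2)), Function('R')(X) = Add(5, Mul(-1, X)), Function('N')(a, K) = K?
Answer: Rational(2, 11) ≈ 0.18182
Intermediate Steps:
W = 4 (W = Add(5, Mul(-1, Pow(1, 2))) = Add(5, Mul(-1, 1)) = Add(5, -1) = 4)
D = Rational(1, 22) (D = Pow(22, -1) = Rational(1, 22) ≈ 0.045455)
Mul(W, D) = Mul(4, Rational(1, 22)) = Rational(2, 11)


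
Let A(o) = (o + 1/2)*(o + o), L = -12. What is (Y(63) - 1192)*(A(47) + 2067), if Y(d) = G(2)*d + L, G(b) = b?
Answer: -7041496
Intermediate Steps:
A(o) = 2*o*(1/2 + o) (A(o) = (o + 1/2)*(2*o) = (1/2 + o)*(2*o) = 2*o*(1/2 + o))
Y(d) = -12 + 2*d (Y(d) = 2*d - 12 = -12 + 2*d)
(Y(63) - 1192)*(A(47) + 2067) = ((-12 + 2*63) - 1192)*(47*(1 + 2*47) + 2067) = ((-12 + 126) - 1192)*(47*(1 + 94) + 2067) = (114 - 1192)*(47*95 + 2067) = -1078*(4465 + 2067) = -1078*6532 = -7041496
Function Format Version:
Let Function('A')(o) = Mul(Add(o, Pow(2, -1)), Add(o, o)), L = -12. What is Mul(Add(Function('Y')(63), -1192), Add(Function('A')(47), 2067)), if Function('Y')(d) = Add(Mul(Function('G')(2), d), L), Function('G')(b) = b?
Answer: -7041496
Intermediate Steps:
Function('A')(o) = Mul(2, o, Add(Rational(1, 2), o)) (Function('A')(o) = Mul(Add(o, Rational(1, 2)), Mul(2, o)) = Mul(Add(Rational(1, 2), o), Mul(2, o)) = Mul(2, o, Add(Rational(1, 2), o)))
Function('Y')(d) = Add(-12, Mul(2, d)) (Function('Y')(d) = Add(Mul(2, d), -12) = Add(-12, Mul(2, d)))
Mul(Add(Function('Y')(63), -1192), Add(Function('A')(47), 2067)) = Mul(Add(Add(-12, Mul(2, 63)), -1192), Add(Mul(47, Add(1, Mul(2, 47))), 2067)) = Mul(Add(Add(-12, 126), -1192), Add(Mul(47, Add(1, 94)), 2067)) = Mul(Add(114, -1192), Add(Mul(47, 95), 2067)) = Mul(-1078, Add(4465, 2067)) = Mul(-1078, 6532) = -7041496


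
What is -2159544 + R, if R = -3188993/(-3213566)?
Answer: -6939833984911/3213566 ≈ -2.1595e+6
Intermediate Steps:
R = 3188993/3213566 (R = -3188993*(-1/3213566) = 3188993/3213566 ≈ 0.99235)
-2159544 + R = -2159544 + 3188993/3213566 = -6939833984911/3213566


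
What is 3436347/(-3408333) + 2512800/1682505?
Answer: 20613245579/42478054179 ≈ 0.48527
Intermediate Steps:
3436347/(-3408333) + 2512800/1682505 = 3436347*(-1/3408333) + 2512800*(1/1682505) = -1145449/1136111 + 55840/37389 = 20613245579/42478054179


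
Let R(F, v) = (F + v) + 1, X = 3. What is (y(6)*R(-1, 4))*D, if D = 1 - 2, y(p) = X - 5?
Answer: 8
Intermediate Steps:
R(F, v) = 1 + F + v
y(p) = -2 (y(p) = 3 - 5 = -2)
D = -1
(y(6)*R(-1, 4))*D = -2*(1 - 1 + 4)*(-1) = -2*4*(-1) = -8*(-1) = 8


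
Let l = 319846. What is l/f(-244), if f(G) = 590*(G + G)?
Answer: -159923/143960 ≈ -1.1109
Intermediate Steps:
f(G) = 1180*G (f(G) = 590*(2*G) = 1180*G)
l/f(-244) = 319846/((1180*(-244))) = 319846/(-287920) = 319846*(-1/287920) = -159923/143960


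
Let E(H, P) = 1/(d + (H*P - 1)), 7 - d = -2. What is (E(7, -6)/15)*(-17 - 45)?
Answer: 31/255 ≈ 0.12157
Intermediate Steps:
d = 9 (d = 7 - 1*(-2) = 7 + 2 = 9)
E(H, P) = 1/(8 + H*P) (E(H, P) = 1/(9 + (H*P - 1)) = 1/(9 + (-1 + H*P)) = 1/(8 + H*P))
(E(7, -6)/15)*(-17 - 45) = (1/((8 + 7*(-6))*15))*(-17 - 45) = ((1/15)/(8 - 42))*(-62) = ((1/15)/(-34))*(-62) = -1/34*1/15*(-62) = -1/510*(-62) = 31/255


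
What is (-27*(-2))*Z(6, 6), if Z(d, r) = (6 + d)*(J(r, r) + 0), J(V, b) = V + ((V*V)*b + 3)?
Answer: 145800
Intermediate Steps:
J(V, b) = 3 + V + b*V² (J(V, b) = V + (V²*b + 3) = V + (b*V² + 3) = V + (3 + b*V²) = 3 + V + b*V²)
Z(d, r) = (6 + d)*(3 + r + r³) (Z(d, r) = (6 + d)*((3 + r + r*r²) + 0) = (6 + d)*((3 + r + r³) + 0) = (6 + d)*(3 + r + r³))
(-27*(-2))*Z(6, 6) = (-27*(-2))*((6 + 6)*(3 + 6 + 6³)) = 54*(12*(3 + 6 + 216)) = 54*(12*225) = 54*2700 = 145800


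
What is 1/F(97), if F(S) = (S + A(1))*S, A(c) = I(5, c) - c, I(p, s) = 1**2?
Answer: 1/9409 ≈ 0.00010628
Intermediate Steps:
I(p, s) = 1
A(c) = 1 - c
F(S) = S**2 (F(S) = (S + (1 - 1*1))*S = (S + (1 - 1))*S = (S + 0)*S = S*S = S**2)
1/F(97) = 1/(97**2) = 1/9409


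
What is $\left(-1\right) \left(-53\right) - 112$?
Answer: $-59$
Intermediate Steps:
$\left(-1\right) \left(-53\right) - 112 = 53 - 112 = -59$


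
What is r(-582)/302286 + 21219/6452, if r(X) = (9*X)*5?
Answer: 1040871459/325058212 ≈ 3.2021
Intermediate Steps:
r(X) = 45*X
r(-582)/302286 + 21219/6452 = (45*(-582))/302286 + 21219/6452 = -26190*1/302286 + 21219*(1/6452) = -4365/50381 + 21219/6452 = 1040871459/325058212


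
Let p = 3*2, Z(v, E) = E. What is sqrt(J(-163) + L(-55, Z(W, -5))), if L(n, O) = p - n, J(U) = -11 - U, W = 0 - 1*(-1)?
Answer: sqrt(213) ≈ 14.595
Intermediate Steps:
W = 1 (W = 0 + 1 = 1)
p = 6
L(n, O) = 6 - n
sqrt(J(-163) + L(-55, Z(W, -5))) = sqrt((-11 - 1*(-163)) + (6 - 1*(-55))) = sqrt((-11 + 163) + (6 + 55)) = sqrt(152 + 61) = sqrt(213)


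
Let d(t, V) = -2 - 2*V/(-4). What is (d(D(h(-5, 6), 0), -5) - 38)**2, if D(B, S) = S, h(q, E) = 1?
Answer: 7225/4 ≈ 1806.3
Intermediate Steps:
d(t, V) = -2 + V/2 (d(t, V) = -2 - 2*V*(-1)/4 = -2 - (-1)*V/2 = -2 + V/2)
(d(D(h(-5, 6), 0), -5) - 38)**2 = ((-2 + (1/2)*(-5)) - 38)**2 = ((-2 - 5/2) - 38)**2 = (-9/2 - 38)**2 = (-85/2)**2 = 7225/4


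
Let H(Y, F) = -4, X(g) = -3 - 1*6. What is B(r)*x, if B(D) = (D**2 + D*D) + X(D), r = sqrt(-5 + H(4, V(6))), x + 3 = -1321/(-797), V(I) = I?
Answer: 28890/797 ≈ 36.248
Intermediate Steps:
X(g) = -9 (X(g) = -3 - 6 = -9)
x = -1070/797 (x = -3 - 1321/(-797) = -3 - 1321*(-1/797) = -3 + 1321/797 = -1070/797 ≈ -1.3425)
r = 3*I (r = sqrt(-5 - 4) = sqrt(-9) = 3*I ≈ 3.0*I)
B(D) = -9 + 2*D**2 (B(D) = (D**2 + D*D) - 9 = (D**2 + D**2) - 9 = 2*D**2 - 9 = -9 + 2*D**2)
B(r)*x = (-9 + 2*(3*I)**2)*(-1070/797) = (-9 + 2*(-9))*(-1070/797) = (-9 - 18)*(-1070/797) = -27*(-1070/797) = 28890/797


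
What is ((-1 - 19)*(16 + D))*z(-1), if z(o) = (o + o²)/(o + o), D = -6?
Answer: 0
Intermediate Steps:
z(o) = (o + o²)/(2*o) (z(o) = (o + o²)/((2*o)) = (o + o²)*(1/(2*o)) = (o + o²)/(2*o))
((-1 - 19)*(16 + D))*z(-1) = ((-1 - 19)*(16 - 6))*(½ + (½)*(-1)) = (-20*10)*(½ - ½) = -200*0 = 0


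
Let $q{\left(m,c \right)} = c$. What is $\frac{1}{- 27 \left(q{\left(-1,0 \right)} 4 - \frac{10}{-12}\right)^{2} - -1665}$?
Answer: $\frac{4}{6585} \approx 0.00060744$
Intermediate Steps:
$\frac{1}{- 27 \left(q{\left(-1,0 \right)} 4 - \frac{10}{-12}\right)^{2} - -1665} = \frac{1}{- 27 \left(0 \cdot 4 - \frac{10}{-12}\right)^{2} - -1665} = \frac{1}{- 27 \left(0 - - \frac{5}{6}\right)^{2} + 1665} = \frac{1}{- 27 \left(0 + \frac{5}{6}\right)^{2} + 1665} = \frac{1}{- 27 \left(\frac{5}{6}\right)^{2} + 1665} = \frac{1}{\left(-27\right) \frac{25}{36} + 1665} = \frac{1}{- \frac{75}{4} + 1665} = \frac{1}{\frac{6585}{4}} = \frac{4}{6585}$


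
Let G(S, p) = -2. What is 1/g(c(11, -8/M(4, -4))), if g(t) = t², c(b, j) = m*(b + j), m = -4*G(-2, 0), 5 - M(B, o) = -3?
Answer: 1/6400 ≈ 0.00015625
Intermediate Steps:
M(B, o) = 8 (M(B, o) = 5 - 1*(-3) = 5 + 3 = 8)
m = 8 (m = -4*(-2) = 8)
c(b, j) = 8*b + 8*j (c(b, j) = 8*(b + j) = 8*b + 8*j)
1/g(c(11, -8/M(4, -4))) = 1/((8*11 + 8*(-8/8))²) = 1/((88 + 8*(-8*⅛))²) = 1/((88 + 8*(-1))²) = 1/((88 - 8)²) = 1/(80²) = 1/6400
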